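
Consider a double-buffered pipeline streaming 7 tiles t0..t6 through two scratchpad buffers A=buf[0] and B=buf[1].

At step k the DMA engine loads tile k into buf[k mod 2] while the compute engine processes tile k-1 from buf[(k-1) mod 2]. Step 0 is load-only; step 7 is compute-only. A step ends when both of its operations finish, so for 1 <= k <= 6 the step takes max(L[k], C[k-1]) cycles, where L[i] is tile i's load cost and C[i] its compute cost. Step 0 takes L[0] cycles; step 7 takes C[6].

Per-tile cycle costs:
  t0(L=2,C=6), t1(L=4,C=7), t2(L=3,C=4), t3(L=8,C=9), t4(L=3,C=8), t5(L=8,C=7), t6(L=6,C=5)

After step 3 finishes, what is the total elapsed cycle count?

end_cycle[3] = 23

k=0 load=t0/2c comp=- wait=2 total=2
k=1 load=t1/4c comp=t0/6c wait=6 total=8
k=2 load=t2/3c comp=t1/7c wait=7 total=15
k=3 load=t3/8c comp=t2/4c wait=8 total=23
k=4 load=t4/3c comp=t3/9c wait=9 total=32
k=5 load=t5/8c comp=t4/8c wait=8 total=40
k=6 load=t6/6c comp=t5/7c wait=7 total=47
k=7 load=- comp=t6/5c wait=5 total=52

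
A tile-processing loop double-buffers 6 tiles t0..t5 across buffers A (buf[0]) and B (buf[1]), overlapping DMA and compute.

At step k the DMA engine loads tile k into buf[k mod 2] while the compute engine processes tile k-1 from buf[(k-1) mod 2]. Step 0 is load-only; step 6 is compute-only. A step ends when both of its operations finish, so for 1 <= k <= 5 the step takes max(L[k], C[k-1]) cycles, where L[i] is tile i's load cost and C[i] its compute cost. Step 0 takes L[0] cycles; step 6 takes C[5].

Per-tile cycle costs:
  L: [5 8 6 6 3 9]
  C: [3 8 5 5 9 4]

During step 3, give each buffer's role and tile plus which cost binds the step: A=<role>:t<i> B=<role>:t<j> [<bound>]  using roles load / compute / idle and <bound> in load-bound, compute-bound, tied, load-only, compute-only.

k=0 load=t0/5c comp=- wait=5 total=5
k=1 load=t1/8c comp=t0/3c wait=8 total=13
k=2 load=t2/6c comp=t1/8c wait=8 total=21
k=3 load=t3/6c comp=t2/5c wait=6 total=27
k=4 load=t4/3c comp=t3/5c wait=5 total=32
k=5 load=t5/9c comp=t4/9c wait=9 total=41
k=6 load=- comp=t5/4c wait=4 total=45

step 3: A=compute:t2 B=load:t3 [load-bound]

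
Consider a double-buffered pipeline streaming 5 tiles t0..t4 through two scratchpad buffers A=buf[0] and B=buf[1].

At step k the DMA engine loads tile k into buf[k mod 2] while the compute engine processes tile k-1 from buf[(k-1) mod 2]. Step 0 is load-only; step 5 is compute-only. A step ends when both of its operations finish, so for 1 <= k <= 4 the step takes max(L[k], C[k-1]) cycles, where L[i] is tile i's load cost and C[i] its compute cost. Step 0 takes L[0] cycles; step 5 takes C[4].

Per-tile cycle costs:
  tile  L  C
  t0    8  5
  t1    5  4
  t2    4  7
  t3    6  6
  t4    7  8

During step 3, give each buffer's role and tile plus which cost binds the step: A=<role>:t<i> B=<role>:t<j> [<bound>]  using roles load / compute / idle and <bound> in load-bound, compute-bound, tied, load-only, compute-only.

[0] DMA t0→A (8c) ∥ CU idle ⇒ 8c, clock 8
[1] DMA t1→B (5c) ∥ CU A:t0 (5c) ⇒ 5c, clock 13
[2] DMA t2→A (4c) ∥ CU B:t1 (4c) ⇒ 4c, clock 17
[3] DMA t3→B (6c) ∥ CU A:t2 (7c) ⇒ 7c, clock 24
[4] DMA t4→A (7c) ∥ CU B:t3 (6c) ⇒ 7c, clock 31
[5] DMA idle ∥ CU A:t4 (8c) ⇒ 8c, clock 39

step 3: A=compute:t2 B=load:t3 [compute-bound]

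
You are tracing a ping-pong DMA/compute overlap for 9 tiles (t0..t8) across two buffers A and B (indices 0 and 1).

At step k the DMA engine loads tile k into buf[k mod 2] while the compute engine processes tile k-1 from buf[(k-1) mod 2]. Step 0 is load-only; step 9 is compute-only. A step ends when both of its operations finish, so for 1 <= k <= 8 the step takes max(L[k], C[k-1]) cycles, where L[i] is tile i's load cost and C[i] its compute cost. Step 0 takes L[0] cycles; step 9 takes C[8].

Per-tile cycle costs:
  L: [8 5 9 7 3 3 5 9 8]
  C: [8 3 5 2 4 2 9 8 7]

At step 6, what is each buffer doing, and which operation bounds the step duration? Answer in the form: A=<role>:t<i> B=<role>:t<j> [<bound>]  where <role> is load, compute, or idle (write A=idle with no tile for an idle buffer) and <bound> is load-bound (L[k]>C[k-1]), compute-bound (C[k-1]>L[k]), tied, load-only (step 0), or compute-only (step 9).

[0] DMA t0→A (8c) ∥ CU idle ⇒ 8c, clock 8
[1] DMA t1→B (5c) ∥ CU A:t0 (8c) ⇒ 8c, clock 16
[2] DMA t2→A (9c) ∥ CU B:t1 (3c) ⇒ 9c, clock 25
[3] DMA t3→B (7c) ∥ CU A:t2 (5c) ⇒ 7c, clock 32
[4] DMA t4→A (3c) ∥ CU B:t3 (2c) ⇒ 3c, clock 35
[5] DMA t5→B (3c) ∥ CU A:t4 (4c) ⇒ 4c, clock 39
[6] DMA t6→A (5c) ∥ CU B:t5 (2c) ⇒ 5c, clock 44
[7] DMA t7→B (9c) ∥ CU A:t6 (9c) ⇒ 9c, clock 53
[8] DMA t8→A (8c) ∥ CU B:t7 (8c) ⇒ 8c, clock 61
[9] DMA idle ∥ CU A:t8 (7c) ⇒ 7c, clock 68

step 6: A=load:t6 B=compute:t5 [load-bound]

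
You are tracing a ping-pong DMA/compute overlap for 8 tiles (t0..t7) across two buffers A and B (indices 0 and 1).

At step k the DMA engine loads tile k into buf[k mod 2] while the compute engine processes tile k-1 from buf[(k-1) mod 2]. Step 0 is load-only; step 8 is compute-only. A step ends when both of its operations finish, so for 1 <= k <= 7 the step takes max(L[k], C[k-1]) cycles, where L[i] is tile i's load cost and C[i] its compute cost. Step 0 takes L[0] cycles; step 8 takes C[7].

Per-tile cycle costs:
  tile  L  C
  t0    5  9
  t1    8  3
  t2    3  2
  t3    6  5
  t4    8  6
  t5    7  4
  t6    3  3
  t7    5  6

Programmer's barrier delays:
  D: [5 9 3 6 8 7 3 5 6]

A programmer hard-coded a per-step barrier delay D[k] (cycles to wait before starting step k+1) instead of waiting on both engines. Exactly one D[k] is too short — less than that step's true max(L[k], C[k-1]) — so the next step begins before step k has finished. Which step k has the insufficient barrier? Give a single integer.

hazard at step 6

step 0: need L[0]=5 = 5; D[0]=5 ok
step 1: need max(L[1]=8,C[0]=9) = 9; D[1]=9 ok
step 2: need max(L[2]=3,C[1]=3) = 3; D[2]=3 ok
step 3: need max(L[3]=6,C[2]=2) = 6; D[3]=6 ok
step 4: need max(L[4]=8,C[3]=5) = 8; D[4]=8 ok
step 5: need max(L[5]=7,C[4]=6) = 7; D[5]=7 ok
step 6: need max(L[6]=3,C[5]=4) = 4; D[6]=3 SHORT
step 7: need max(L[7]=5,C[6]=3) = 5; D[7]=5 ok
step 8: need C[7]=6 = 6; D[8]=6 ok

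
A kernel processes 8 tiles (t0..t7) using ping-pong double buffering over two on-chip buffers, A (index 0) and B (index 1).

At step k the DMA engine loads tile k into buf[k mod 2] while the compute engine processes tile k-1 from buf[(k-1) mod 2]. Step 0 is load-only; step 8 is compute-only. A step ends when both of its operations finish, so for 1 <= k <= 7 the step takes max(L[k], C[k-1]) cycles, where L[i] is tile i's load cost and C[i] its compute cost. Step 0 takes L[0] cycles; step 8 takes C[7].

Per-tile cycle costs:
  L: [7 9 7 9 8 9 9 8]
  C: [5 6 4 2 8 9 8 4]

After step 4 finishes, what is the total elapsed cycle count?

step 0: L[0]=7 → dur=7, Σ=7 | A=load:t0 B=idle [load-only]
step 1: L[1]=9 C[0]=5 → dur=9, Σ=16 | A=compute:t0 B=load:t1 [load-bound]
step 2: L[2]=7 C[1]=6 → dur=7, Σ=23 | A=load:t2 B=compute:t1 [load-bound]
step 3: L[3]=9 C[2]=4 → dur=9, Σ=32 | A=compute:t2 B=load:t3 [load-bound]
step 4: L[4]=8 C[3]=2 → dur=8, Σ=40 | A=load:t4 B=compute:t3 [load-bound]
step 5: L[5]=9 C[4]=8 → dur=9, Σ=49 | A=compute:t4 B=load:t5 [load-bound]
step 6: L[6]=9 C[5]=9 → dur=9, Σ=58 | A=load:t6 B=compute:t5 [tied]
step 7: L[7]=8 C[6]=8 → dur=8, Σ=66 | A=compute:t6 B=load:t7 [tied]
step 8: C[7]=4 → dur=4, Σ=70 | A=idle B=compute:t7 [compute-only]

end_cycle[4] = 40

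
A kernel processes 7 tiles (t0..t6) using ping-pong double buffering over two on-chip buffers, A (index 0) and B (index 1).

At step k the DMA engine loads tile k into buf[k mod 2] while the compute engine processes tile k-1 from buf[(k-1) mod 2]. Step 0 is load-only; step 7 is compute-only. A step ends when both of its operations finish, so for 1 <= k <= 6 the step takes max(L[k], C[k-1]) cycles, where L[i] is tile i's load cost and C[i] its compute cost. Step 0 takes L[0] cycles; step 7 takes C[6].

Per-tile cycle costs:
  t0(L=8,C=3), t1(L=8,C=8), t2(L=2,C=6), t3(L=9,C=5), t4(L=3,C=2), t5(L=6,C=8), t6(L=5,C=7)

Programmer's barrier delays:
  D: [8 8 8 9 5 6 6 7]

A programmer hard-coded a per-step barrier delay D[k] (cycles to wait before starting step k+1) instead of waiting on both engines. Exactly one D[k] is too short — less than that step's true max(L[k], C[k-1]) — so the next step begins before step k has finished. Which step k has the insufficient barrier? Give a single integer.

k=0 barrier L[0]=8→8c, D[0]=8 ok
k=1 barrier max(L[1]=8,C[0]=3)→8c, D[1]=8 ok
k=2 barrier max(L[2]=2,C[1]=8)→8c, D[2]=8 ok
k=3 barrier max(L[3]=9,C[2]=6)→9c, D[3]=9 ok
k=4 barrier max(L[4]=3,C[3]=5)→5c, D[4]=5 ok
k=5 barrier max(L[5]=6,C[4]=2)→6c, D[5]=6 ok
k=6 barrier max(L[6]=5,C[5]=8)→8c, D[6]=6 SHORT
k=7 barrier C[6]=7→7c, D[7]=7 ok

hazard at step 6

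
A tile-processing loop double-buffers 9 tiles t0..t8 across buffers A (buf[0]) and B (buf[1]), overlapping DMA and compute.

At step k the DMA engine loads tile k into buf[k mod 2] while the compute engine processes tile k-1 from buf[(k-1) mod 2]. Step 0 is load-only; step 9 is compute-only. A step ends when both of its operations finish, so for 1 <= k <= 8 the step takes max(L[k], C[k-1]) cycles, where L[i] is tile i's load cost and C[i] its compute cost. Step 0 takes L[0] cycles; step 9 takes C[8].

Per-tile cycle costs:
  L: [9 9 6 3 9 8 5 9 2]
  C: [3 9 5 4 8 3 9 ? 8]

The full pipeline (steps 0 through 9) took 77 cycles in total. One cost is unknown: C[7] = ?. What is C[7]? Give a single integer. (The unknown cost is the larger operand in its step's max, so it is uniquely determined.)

C[7] = 6

step 0 → dur = L[0]=9 = 9
step 1 → dur = max(L[1]=9, C[0]=3) = 9
step 2 → dur = max(L[2]=6, C[1]=9) = 9
step 3 → dur = max(L[3]=3, C[2]=5) = 5
step 4 → dur = max(L[4]=9, C[3]=4) = 9
step 5 → dur = max(L[5]=8, C[4]=8) = 8
step 6 → dur = max(L[6]=5, C[5]=3) = 5
step 7 → dur = max(L[7]=9, C[6]=9) = 9
step 8 → dur = max(L[8]=2, C[7]=?) = C[7]  (unknown; binding)
step 9 → dur = C[8]=8 = 8
sum of known step durations = 71
dur[8] = total - known = 77 - 71 = 6
C[7] is the binding max in step 8, so C[7] = dur[8] = 6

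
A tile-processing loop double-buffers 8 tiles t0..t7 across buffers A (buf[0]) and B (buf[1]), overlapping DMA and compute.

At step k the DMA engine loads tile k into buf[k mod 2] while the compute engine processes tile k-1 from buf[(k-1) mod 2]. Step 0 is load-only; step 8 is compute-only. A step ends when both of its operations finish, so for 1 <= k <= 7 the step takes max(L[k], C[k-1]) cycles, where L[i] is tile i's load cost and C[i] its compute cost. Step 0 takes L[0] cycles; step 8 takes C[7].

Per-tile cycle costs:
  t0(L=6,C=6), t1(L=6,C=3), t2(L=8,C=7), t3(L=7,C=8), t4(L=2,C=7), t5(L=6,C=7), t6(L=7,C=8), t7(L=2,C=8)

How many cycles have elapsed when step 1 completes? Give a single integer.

step 0: L[0]=6 → dur=6, Σ=6 | A=load:t0 B=idle [load-only]
step 1: L[1]=6 C[0]=6 → dur=6, Σ=12 | A=compute:t0 B=load:t1 [tied]
step 2: L[2]=8 C[1]=3 → dur=8, Σ=20 | A=load:t2 B=compute:t1 [load-bound]
step 3: L[3]=7 C[2]=7 → dur=7, Σ=27 | A=compute:t2 B=load:t3 [tied]
step 4: L[4]=2 C[3]=8 → dur=8, Σ=35 | A=load:t4 B=compute:t3 [compute-bound]
step 5: L[5]=6 C[4]=7 → dur=7, Σ=42 | A=compute:t4 B=load:t5 [compute-bound]
step 6: L[6]=7 C[5]=7 → dur=7, Σ=49 | A=load:t6 B=compute:t5 [tied]
step 7: L[7]=2 C[6]=8 → dur=8, Σ=57 | A=compute:t6 B=load:t7 [compute-bound]
step 8: C[7]=8 → dur=8, Σ=65 | A=idle B=compute:t7 [compute-only]

end_cycle[1] = 12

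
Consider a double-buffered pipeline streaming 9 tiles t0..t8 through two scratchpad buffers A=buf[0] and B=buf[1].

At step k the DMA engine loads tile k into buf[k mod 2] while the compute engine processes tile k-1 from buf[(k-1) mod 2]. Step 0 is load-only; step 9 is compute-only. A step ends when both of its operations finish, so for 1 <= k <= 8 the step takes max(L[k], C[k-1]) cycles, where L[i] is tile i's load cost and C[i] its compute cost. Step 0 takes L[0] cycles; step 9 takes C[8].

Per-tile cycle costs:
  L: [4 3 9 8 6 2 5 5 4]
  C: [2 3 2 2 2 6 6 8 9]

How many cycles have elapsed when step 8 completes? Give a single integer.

end_cycle[8] = 52

step 0: L[0]=4 → dur=4, Σ=4 | A=load:t0 B=idle [load-only]
step 1: L[1]=3 C[0]=2 → dur=3, Σ=7 | A=compute:t0 B=load:t1 [load-bound]
step 2: L[2]=9 C[1]=3 → dur=9, Σ=16 | A=load:t2 B=compute:t1 [load-bound]
step 3: L[3]=8 C[2]=2 → dur=8, Σ=24 | A=compute:t2 B=load:t3 [load-bound]
step 4: L[4]=6 C[3]=2 → dur=6, Σ=30 | A=load:t4 B=compute:t3 [load-bound]
step 5: L[5]=2 C[4]=2 → dur=2, Σ=32 | A=compute:t4 B=load:t5 [tied]
step 6: L[6]=5 C[5]=6 → dur=6, Σ=38 | A=load:t6 B=compute:t5 [compute-bound]
step 7: L[7]=5 C[6]=6 → dur=6, Σ=44 | A=compute:t6 B=load:t7 [compute-bound]
step 8: L[8]=4 C[7]=8 → dur=8, Σ=52 | A=load:t8 B=compute:t7 [compute-bound]
step 9: C[8]=9 → dur=9, Σ=61 | A=compute:t8 B=idle [compute-only]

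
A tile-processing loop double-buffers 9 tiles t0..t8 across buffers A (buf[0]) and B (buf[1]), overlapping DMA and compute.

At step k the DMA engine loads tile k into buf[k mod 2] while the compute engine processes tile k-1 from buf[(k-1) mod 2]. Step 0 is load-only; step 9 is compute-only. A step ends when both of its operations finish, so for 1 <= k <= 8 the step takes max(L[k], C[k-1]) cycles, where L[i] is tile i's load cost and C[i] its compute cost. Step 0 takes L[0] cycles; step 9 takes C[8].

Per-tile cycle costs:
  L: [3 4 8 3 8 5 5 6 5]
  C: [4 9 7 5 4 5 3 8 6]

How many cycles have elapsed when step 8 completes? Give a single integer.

end_cycle[8] = 55

k=0 load=t0/3c comp=- wait=3 total=3
k=1 load=t1/4c comp=t0/4c wait=4 total=7
k=2 load=t2/8c comp=t1/9c wait=9 total=16
k=3 load=t3/3c comp=t2/7c wait=7 total=23
k=4 load=t4/8c comp=t3/5c wait=8 total=31
k=5 load=t5/5c comp=t4/4c wait=5 total=36
k=6 load=t6/5c comp=t5/5c wait=5 total=41
k=7 load=t7/6c comp=t6/3c wait=6 total=47
k=8 load=t8/5c comp=t7/8c wait=8 total=55
k=9 load=- comp=t8/6c wait=6 total=61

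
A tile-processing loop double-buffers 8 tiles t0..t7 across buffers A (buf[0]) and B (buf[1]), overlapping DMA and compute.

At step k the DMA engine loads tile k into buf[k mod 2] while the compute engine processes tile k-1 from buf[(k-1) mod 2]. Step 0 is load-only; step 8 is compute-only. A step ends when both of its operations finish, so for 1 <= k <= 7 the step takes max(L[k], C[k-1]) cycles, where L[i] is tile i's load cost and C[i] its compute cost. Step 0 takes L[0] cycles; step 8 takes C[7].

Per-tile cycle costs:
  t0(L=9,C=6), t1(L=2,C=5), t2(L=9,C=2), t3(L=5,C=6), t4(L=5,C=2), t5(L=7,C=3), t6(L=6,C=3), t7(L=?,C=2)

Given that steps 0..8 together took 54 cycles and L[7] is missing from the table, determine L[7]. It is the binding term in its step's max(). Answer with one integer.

step 0 | dur = L[0]=9 = 9
step 1 | dur = max(L[1]=2, C[0]=6) = 6
step 2 | dur = max(L[2]=9, C[1]=5) = 9
step 3 | dur = max(L[3]=5, C[2]=2) = 5
step 4 | dur = max(L[4]=5, C[3]=6) = 6
step 5 | dur = max(L[5]=7, C[4]=2) = 7
step 6 | dur = max(L[6]=6, C[5]=3) = 6
step 7 | dur = max(L[7]=?, C[6]=3) = L[7]  (unknown; binding)
step 8 | dur = C[7]=2 = 2
sum of known step durations = 50
dur[7] = total - known = 54 - 50 = 4
L[7] is the binding max in step 7, so L[7] = dur[7] = 4

L[7] = 4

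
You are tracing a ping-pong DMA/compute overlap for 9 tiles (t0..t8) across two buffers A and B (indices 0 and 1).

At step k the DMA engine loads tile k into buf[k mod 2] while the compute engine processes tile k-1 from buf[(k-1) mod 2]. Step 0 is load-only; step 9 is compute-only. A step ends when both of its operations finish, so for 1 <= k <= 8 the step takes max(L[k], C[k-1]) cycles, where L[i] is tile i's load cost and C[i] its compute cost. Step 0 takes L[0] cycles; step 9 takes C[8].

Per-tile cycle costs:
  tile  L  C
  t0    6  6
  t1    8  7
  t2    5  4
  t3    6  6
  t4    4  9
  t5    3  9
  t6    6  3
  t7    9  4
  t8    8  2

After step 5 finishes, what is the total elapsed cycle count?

end_cycle[5] = 42

  0. 6=6c; end=6; A:t0 B:-
  1. max(8,6)=8c; end=14; A:t0 B:t1
  2. max(5,7)=7c; end=21; A:t2 B:t1
  3. max(6,4)=6c; end=27; A:t2 B:t3
  4. max(4,6)=6c; end=33; A:t4 B:t3
  5. max(3,9)=9c; end=42; A:t4 B:t5
  6. max(6,9)=9c; end=51; A:t6 B:t5
  7. max(9,3)=9c; end=60; A:t6 B:t7
  8. max(8,4)=8c; end=68; A:t8 B:t7
  9. 2=2c; end=70; A:t8 B:t7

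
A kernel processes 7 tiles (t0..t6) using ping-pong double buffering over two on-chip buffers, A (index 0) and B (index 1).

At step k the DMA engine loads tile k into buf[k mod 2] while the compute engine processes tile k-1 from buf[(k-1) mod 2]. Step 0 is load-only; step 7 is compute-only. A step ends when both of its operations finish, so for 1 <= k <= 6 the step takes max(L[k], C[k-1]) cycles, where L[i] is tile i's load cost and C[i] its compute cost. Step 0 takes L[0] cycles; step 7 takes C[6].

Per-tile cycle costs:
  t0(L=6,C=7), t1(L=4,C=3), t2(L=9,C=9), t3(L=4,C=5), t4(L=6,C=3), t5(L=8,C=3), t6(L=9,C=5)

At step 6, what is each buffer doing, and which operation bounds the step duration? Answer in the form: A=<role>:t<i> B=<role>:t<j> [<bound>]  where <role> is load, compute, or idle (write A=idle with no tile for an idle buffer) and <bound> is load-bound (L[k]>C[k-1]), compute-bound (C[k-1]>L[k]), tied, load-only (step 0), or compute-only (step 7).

step 6: A=load:t6 B=compute:t5 [load-bound]

step 0: L[0]=6 → dur=6, Σ=6 | A=load:t0 B=idle [load-only]
step 1: L[1]=4 C[0]=7 → dur=7, Σ=13 | A=compute:t0 B=load:t1 [compute-bound]
step 2: L[2]=9 C[1]=3 → dur=9, Σ=22 | A=load:t2 B=compute:t1 [load-bound]
step 3: L[3]=4 C[2]=9 → dur=9, Σ=31 | A=compute:t2 B=load:t3 [compute-bound]
step 4: L[4]=6 C[3]=5 → dur=6, Σ=37 | A=load:t4 B=compute:t3 [load-bound]
step 5: L[5]=8 C[4]=3 → dur=8, Σ=45 | A=compute:t4 B=load:t5 [load-bound]
step 6: L[6]=9 C[5]=3 → dur=9, Σ=54 | A=load:t6 B=compute:t5 [load-bound]
step 7: C[6]=5 → dur=5, Σ=59 | A=compute:t6 B=idle [compute-only]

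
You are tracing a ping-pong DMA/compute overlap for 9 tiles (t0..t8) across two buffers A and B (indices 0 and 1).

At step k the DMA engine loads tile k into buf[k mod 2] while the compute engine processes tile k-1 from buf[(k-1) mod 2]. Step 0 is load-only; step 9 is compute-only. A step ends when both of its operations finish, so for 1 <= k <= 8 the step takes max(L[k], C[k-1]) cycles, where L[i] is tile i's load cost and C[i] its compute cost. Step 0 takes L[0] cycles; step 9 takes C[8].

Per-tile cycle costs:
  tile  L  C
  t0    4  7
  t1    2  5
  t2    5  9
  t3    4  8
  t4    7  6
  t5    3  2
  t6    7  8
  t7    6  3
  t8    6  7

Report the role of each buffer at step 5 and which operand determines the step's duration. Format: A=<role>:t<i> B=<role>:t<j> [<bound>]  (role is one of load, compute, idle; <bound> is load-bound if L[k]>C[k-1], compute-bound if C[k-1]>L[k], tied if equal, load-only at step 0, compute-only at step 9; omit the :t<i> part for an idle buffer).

step 5: A=compute:t4 B=load:t5 [compute-bound]

step 0: L[0]=4 → dur=4, Σ=4 | A=load:t0 B=idle [load-only]
step 1: L[1]=2 C[0]=7 → dur=7, Σ=11 | A=compute:t0 B=load:t1 [compute-bound]
step 2: L[2]=5 C[1]=5 → dur=5, Σ=16 | A=load:t2 B=compute:t1 [tied]
step 3: L[3]=4 C[2]=9 → dur=9, Σ=25 | A=compute:t2 B=load:t3 [compute-bound]
step 4: L[4]=7 C[3]=8 → dur=8, Σ=33 | A=load:t4 B=compute:t3 [compute-bound]
step 5: L[5]=3 C[4]=6 → dur=6, Σ=39 | A=compute:t4 B=load:t5 [compute-bound]
step 6: L[6]=7 C[5]=2 → dur=7, Σ=46 | A=load:t6 B=compute:t5 [load-bound]
step 7: L[7]=6 C[6]=8 → dur=8, Σ=54 | A=compute:t6 B=load:t7 [compute-bound]
step 8: L[8]=6 C[7]=3 → dur=6, Σ=60 | A=load:t8 B=compute:t7 [load-bound]
step 9: C[8]=7 → dur=7, Σ=67 | A=compute:t8 B=idle [compute-only]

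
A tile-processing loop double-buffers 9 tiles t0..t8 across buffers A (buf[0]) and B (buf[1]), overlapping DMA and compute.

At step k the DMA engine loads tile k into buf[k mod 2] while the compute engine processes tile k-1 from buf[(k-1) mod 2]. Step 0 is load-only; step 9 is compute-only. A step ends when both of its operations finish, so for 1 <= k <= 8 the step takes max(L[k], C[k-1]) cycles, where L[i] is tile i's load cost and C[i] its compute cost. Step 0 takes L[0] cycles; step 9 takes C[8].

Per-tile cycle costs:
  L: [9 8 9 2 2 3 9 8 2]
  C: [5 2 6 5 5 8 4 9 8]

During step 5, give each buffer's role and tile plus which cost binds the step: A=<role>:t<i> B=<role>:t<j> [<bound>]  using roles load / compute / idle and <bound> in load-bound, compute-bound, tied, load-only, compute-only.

step 5: A=compute:t4 B=load:t5 [compute-bound]

k=0 load=t0/9c comp=- wait=9 total=9
k=1 load=t1/8c comp=t0/5c wait=8 total=17
k=2 load=t2/9c comp=t1/2c wait=9 total=26
k=3 load=t3/2c comp=t2/6c wait=6 total=32
k=4 load=t4/2c comp=t3/5c wait=5 total=37
k=5 load=t5/3c comp=t4/5c wait=5 total=42
k=6 load=t6/9c comp=t5/8c wait=9 total=51
k=7 load=t7/8c comp=t6/4c wait=8 total=59
k=8 load=t8/2c comp=t7/9c wait=9 total=68
k=9 load=- comp=t8/8c wait=8 total=76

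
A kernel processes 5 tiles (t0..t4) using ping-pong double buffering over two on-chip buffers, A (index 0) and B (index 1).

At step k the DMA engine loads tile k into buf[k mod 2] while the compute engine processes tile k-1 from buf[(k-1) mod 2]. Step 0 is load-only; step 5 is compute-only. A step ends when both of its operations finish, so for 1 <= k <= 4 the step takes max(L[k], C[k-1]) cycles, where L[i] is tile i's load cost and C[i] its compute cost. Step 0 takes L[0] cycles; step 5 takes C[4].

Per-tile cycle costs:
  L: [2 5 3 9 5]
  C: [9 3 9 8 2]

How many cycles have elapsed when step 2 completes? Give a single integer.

  0. 2=2c; end=2; A:t0 B:-
  1. max(5,9)=9c; end=11; A:t0 B:t1
  2. max(3,3)=3c; end=14; A:t2 B:t1
  3. max(9,9)=9c; end=23; A:t2 B:t3
  4. max(5,8)=8c; end=31; A:t4 B:t3
  5. 2=2c; end=33; A:t4 B:t3

end_cycle[2] = 14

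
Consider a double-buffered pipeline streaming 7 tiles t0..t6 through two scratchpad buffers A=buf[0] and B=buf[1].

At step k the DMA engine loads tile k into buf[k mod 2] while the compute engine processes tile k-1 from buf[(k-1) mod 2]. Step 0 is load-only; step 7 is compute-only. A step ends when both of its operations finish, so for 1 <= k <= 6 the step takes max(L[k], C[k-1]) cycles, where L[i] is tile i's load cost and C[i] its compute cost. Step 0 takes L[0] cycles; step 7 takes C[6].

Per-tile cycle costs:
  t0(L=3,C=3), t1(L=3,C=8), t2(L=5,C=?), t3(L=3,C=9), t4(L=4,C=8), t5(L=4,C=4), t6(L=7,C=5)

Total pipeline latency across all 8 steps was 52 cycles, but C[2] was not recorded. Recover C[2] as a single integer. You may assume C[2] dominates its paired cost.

C[2] = 9

step 0 = dur = L[0]=3 = 3
step 1 = dur = max(L[1]=3, C[0]=3) = 3
step 2 = dur = max(L[2]=5, C[1]=8) = 8
step 3 = dur = max(L[3]=3, C[2]=?) = C[2]  (unknown; binding)
step 4 = dur = max(L[4]=4, C[3]=9) = 9
step 5 = dur = max(L[5]=4, C[4]=8) = 8
step 6 = dur = max(L[6]=7, C[5]=4) = 7
step 7 = dur = C[6]=5 = 5
sum of known step durations = 43
dur[3] = total - known = 52 - 43 = 9
C[2] is the binding max in step 3, so C[2] = dur[3] = 9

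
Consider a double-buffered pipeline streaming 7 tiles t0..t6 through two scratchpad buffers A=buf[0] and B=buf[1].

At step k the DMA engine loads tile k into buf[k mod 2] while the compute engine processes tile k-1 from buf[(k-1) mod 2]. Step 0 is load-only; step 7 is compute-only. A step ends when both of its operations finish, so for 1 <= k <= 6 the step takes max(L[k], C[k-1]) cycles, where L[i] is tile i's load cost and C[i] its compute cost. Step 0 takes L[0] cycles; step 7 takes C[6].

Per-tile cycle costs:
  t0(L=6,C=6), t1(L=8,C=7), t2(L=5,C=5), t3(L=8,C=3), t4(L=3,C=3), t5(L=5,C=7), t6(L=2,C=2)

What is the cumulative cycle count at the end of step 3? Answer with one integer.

end_cycle[3] = 29

[0] DMA t0→A (6c) ∥ CU idle ⇒ 6c, clock 6
[1] DMA t1→B (8c) ∥ CU A:t0 (6c) ⇒ 8c, clock 14
[2] DMA t2→A (5c) ∥ CU B:t1 (7c) ⇒ 7c, clock 21
[3] DMA t3→B (8c) ∥ CU A:t2 (5c) ⇒ 8c, clock 29
[4] DMA t4→A (3c) ∥ CU B:t3 (3c) ⇒ 3c, clock 32
[5] DMA t5→B (5c) ∥ CU A:t4 (3c) ⇒ 5c, clock 37
[6] DMA t6→A (2c) ∥ CU B:t5 (7c) ⇒ 7c, clock 44
[7] DMA idle ∥ CU A:t6 (2c) ⇒ 2c, clock 46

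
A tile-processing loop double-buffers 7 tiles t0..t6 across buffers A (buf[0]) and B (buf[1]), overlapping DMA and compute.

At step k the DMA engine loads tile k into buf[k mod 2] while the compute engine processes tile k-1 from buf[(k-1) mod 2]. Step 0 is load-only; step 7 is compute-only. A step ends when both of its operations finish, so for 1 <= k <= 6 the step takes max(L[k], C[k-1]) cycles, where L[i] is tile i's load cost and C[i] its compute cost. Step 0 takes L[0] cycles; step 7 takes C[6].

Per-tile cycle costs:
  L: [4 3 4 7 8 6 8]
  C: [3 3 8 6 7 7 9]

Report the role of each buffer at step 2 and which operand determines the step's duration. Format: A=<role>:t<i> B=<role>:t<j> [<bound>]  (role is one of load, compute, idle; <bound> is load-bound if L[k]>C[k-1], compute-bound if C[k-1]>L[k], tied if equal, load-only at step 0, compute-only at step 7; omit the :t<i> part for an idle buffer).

  0. 4=4c; end=4; A:t0 B:-
  1. max(3,3)=3c; end=7; A:t0 B:t1
  2. max(4,3)=4c; end=11; A:t2 B:t1
  3. max(7,8)=8c; end=19; A:t2 B:t3
  4. max(8,6)=8c; end=27; A:t4 B:t3
  5. max(6,7)=7c; end=34; A:t4 B:t5
  6. max(8,7)=8c; end=42; A:t6 B:t5
  7. 9=9c; end=51; A:t6 B:t5

step 2: A=load:t2 B=compute:t1 [load-bound]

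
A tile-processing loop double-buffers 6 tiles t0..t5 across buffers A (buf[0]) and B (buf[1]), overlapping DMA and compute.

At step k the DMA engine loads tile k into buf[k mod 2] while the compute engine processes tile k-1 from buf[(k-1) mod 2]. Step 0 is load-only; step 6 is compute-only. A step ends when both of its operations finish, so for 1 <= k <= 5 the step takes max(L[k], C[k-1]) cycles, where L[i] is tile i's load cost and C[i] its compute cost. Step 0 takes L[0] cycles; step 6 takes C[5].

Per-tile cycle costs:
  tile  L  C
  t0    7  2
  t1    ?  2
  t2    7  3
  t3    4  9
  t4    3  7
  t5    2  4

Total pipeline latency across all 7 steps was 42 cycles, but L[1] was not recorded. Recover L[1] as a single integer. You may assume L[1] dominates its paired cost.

step 0: dur = L[0]=7 = 7
step 1: dur = max(L[1]=?, C[0]=2) = L[1]  (unknown; binding)
step 2: dur = max(L[2]=7, C[1]=2) = 7
step 3: dur = max(L[3]=4, C[2]=3) = 4
step 4: dur = max(L[4]=3, C[3]=9) = 9
step 5: dur = max(L[5]=2, C[4]=7) = 7
step 6: dur = C[5]=4 = 4
sum of known step durations = 38
dur[1] = total - known = 42 - 38 = 4
L[1] is the binding max in step 1, so L[1] = dur[1] = 4

L[1] = 4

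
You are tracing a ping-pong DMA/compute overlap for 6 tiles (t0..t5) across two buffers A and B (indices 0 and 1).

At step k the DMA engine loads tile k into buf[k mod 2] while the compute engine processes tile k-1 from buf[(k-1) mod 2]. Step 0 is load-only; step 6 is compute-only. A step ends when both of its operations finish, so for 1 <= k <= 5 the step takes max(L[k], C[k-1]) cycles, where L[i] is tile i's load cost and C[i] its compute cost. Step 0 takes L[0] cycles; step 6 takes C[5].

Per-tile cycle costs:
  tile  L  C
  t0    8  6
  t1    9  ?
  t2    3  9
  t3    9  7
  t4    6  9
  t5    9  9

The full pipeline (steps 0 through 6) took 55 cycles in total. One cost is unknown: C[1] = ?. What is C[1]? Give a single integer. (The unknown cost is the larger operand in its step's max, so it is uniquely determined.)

step 0: dur = L[0]=8 = 8
step 1: dur = max(L[1]=9, C[0]=6) = 9
step 2: dur = max(L[2]=3, C[1]=?) = C[1]  (unknown; binding)
step 3: dur = max(L[3]=9, C[2]=9) = 9
step 4: dur = max(L[4]=6, C[3]=7) = 7
step 5: dur = max(L[5]=9, C[4]=9) = 9
step 6: dur = C[5]=9 = 9
sum of known step durations = 51
dur[2] = total - known = 55 - 51 = 4
C[1] is the binding max in step 2, so C[1] = dur[2] = 4

C[1] = 4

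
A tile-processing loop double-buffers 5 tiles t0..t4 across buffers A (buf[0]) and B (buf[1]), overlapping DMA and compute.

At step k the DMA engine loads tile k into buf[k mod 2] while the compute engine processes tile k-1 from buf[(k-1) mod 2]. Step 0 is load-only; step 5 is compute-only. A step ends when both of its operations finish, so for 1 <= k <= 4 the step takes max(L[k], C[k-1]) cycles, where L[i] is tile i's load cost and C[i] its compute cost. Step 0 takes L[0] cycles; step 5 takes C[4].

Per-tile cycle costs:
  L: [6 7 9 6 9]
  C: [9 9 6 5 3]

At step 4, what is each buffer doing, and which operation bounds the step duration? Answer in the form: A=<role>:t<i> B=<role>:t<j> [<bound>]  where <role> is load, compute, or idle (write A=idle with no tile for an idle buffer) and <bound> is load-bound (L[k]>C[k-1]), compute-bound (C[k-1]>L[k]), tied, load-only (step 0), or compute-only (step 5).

k=0 load=t0/6c comp=- wait=6 total=6
k=1 load=t1/7c comp=t0/9c wait=9 total=15
k=2 load=t2/9c comp=t1/9c wait=9 total=24
k=3 load=t3/6c comp=t2/6c wait=6 total=30
k=4 load=t4/9c comp=t3/5c wait=9 total=39
k=5 load=- comp=t4/3c wait=3 total=42

step 4: A=load:t4 B=compute:t3 [load-bound]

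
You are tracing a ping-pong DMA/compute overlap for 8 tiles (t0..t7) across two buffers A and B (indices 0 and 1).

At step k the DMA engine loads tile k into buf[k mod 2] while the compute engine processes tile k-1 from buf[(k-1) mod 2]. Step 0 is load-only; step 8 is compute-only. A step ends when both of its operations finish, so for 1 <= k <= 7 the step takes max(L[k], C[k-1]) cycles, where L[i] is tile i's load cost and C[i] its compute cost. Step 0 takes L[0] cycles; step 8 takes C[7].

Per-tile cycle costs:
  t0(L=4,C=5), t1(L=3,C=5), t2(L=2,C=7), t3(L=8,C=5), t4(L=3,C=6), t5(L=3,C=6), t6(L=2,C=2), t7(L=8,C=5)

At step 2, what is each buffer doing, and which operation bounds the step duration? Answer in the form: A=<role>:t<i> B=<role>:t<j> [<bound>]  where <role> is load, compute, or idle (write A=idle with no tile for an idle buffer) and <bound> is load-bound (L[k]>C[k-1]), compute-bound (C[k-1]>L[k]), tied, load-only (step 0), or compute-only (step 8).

step 2: A=load:t2 B=compute:t1 [compute-bound]

  0. 4=4c; end=4; A:t0 B:-
  1. max(3,5)=5c; end=9; A:t0 B:t1
  2. max(2,5)=5c; end=14; A:t2 B:t1
  3. max(8,7)=8c; end=22; A:t2 B:t3
  4. max(3,5)=5c; end=27; A:t4 B:t3
  5. max(3,6)=6c; end=33; A:t4 B:t5
  6. max(2,6)=6c; end=39; A:t6 B:t5
  7. max(8,2)=8c; end=47; A:t6 B:t7
  8. 5=5c; end=52; A:t6 B:t7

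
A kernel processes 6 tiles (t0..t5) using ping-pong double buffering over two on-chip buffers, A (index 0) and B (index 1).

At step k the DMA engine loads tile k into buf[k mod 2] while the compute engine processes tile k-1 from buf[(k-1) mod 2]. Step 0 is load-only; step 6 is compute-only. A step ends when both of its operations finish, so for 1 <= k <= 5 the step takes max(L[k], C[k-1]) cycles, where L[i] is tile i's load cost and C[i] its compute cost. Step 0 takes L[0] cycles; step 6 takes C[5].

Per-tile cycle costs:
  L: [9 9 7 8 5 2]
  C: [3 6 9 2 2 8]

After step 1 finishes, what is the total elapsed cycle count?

k=0 load=t0/9c comp=- wait=9 total=9
k=1 load=t1/9c comp=t0/3c wait=9 total=18
k=2 load=t2/7c comp=t1/6c wait=7 total=25
k=3 load=t3/8c comp=t2/9c wait=9 total=34
k=4 load=t4/5c comp=t3/2c wait=5 total=39
k=5 load=t5/2c comp=t4/2c wait=2 total=41
k=6 load=- comp=t5/8c wait=8 total=49

end_cycle[1] = 18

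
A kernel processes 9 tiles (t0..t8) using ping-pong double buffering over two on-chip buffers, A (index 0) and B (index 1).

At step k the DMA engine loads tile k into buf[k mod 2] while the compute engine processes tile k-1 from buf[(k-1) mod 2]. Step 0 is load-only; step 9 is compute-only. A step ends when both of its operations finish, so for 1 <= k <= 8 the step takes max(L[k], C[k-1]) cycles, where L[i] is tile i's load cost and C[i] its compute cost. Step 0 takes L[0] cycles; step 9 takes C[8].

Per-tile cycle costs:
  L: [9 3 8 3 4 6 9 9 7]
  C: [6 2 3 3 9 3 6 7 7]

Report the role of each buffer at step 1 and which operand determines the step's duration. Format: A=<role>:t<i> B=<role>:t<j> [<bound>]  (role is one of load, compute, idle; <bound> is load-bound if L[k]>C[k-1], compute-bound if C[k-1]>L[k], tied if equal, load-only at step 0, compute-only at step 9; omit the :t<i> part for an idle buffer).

step 1: A=compute:t0 B=load:t1 [compute-bound]

[0] DMA t0→A (9c) ∥ CU idle ⇒ 9c, clock 9
[1] DMA t1→B (3c) ∥ CU A:t0 (6c) ⇒ 6c, clock 15
[2] DMA t2→A (8c) ∥ CU B:t1 (2c) ⇒ 8c, clock 23
[3] DMA t3→B (3c) ∥ CU A:t2 (3c) ⇒ 3c, clock 26
[4] DMA t4→A (4c) ∥ CU B:t3 (3c) ⇒ 4c, clock 30
[5] DMA t5→B (6c) ∥ CU A:t4 (9c) ⇒ 9c, clock 39
[6] DMA t6→A (9c) ∥ CU B:t5 (3c) ⇒ 9c, clock 48
[7] DMA t7→B (9c) ∥ CU A:t6 (6c) ⇒ 9c, clock 57
[8] DMA t8→A (7c) ∥ CU B:t7 (7c) ⇒ 7c, clock 64
[9] DMA idle ∥ CU A:t8 (7c) ⇒ 7c, clock 71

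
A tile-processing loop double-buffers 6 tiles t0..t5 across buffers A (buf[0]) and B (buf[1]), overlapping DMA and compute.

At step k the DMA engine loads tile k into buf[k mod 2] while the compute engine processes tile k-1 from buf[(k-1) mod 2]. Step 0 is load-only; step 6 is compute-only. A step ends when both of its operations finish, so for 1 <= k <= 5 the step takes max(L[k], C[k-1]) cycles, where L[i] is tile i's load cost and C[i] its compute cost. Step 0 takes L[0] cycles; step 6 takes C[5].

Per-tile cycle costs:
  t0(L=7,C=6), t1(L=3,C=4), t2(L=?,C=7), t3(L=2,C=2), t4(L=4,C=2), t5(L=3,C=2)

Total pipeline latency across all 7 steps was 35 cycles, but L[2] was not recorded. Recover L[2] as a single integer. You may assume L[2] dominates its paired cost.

L[2] = 6

step 0: dur = L[0]=7 = 7
step 1: dur = max(L[1]=3, C[0]=6) = 6
step 2: dur = max(L[2]=?, C[1]=4) = L[2]  (unknown; binding)
step 3: dur = max(L[3]=2, C[2]=7) = 7
step 4: dur = max(L[4]=4, C[3]=2) = 4
step 5: dur = max(L[5]=3, C[4]=2) = 3
step 6: dur = C[5]=2 = 2
sum of known step durations = 29
dur[2] = total - known = 35 - 29 = 6
L[2] is the binding max in step 2, so L[2] = dur[2] = 6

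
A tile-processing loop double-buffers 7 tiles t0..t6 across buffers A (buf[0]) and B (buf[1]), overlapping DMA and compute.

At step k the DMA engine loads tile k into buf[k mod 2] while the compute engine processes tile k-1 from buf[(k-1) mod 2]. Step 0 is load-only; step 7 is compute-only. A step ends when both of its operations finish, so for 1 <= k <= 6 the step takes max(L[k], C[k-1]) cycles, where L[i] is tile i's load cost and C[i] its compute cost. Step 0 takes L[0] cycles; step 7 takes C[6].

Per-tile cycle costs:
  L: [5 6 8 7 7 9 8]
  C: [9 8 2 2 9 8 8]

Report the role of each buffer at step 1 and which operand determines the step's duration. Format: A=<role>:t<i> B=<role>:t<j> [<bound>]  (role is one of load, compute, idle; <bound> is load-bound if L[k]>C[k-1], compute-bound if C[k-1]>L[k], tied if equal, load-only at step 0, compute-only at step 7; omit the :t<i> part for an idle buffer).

step 1: A=compute:t0 B=load:t1 [compute-bound]

step 0: L[0]=5 → dur=5, Σ=5 | A=load:t0 B=idle [load-only]
step 1: L[1]=6 C[0]=9 → dur=9, Σ=14 | A=compute:t0 B=load:t1 [compute-bound]
step 2: L[2]=8 C[1]=8 → dur=8, Σ=22 | A=load:t2 B=compute:t1 [tied]
step 3: L[3]=7 C[2]=2 → dur=7, Σ=29 | A=compute:t2 B=load:t3 [load-bound]
step 4: L[4]=7 C[3]=2 → dur=7, Σ=36 | A=load:t4 B=compute:t3 [load-bound]
step 5: L[5]=9 C[4]=9 → dur=9, Σ=45 | A=compute:t4 B=load:t5 [tied]
step 6: L[6]=8 C[5]=8 → dur=8, Σ=53 | A=load:t6 B=compute:t5 [tied]
step 7: C[6]=8 → dur=8, Σ=61 | A=compute:t6 B=idle [compute-only]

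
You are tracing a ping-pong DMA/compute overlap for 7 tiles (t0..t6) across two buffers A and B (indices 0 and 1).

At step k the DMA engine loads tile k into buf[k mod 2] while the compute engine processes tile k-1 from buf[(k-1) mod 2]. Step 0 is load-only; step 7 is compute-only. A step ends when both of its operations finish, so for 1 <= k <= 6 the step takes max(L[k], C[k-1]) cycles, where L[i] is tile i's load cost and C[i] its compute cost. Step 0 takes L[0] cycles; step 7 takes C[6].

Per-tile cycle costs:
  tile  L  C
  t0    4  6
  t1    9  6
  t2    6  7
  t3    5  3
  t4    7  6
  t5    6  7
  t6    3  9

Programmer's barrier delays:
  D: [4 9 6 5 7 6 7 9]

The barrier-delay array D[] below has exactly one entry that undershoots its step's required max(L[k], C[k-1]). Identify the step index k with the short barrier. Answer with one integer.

[0] required=L[0]=4=4 vs D=4 ok
[1] required=max(L[1]=9,C[0]=6)=9 vs D=9 ok
[2] required=max(L[2]=6,C[1]=6)=6 vs D=6 ok
[3] required=max(L[3]=5,C[2]=7)=7 vs D=5 SHORT
[4] required=max(L[4]=7,C[3]=3)=7 vs D=7 ok
[5] required=max(L[5]=6,C[4]=6)=6 vs D=6 ok
[6] required=max(L[6]=3,C[5]=7)=7 vs D=7 ok
[7] required=C[6]=9=9 vs D=9 ok

hazard at step 3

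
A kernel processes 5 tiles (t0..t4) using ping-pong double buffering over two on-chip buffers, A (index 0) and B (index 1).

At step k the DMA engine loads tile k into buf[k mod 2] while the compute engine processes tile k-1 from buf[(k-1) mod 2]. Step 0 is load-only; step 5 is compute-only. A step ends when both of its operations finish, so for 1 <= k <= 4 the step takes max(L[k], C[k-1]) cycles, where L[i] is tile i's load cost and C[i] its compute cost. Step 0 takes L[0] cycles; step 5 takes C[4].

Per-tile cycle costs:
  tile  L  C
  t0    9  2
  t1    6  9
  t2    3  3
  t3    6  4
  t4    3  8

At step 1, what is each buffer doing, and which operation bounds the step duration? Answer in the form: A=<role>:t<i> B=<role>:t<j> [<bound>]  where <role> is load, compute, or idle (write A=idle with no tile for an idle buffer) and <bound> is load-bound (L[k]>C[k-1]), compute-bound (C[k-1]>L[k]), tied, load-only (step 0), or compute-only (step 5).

step 1: A=compute:t0 B=load:t1 [load-bound]

step 0: L[0]=9 → dur=9, Σ=9 | A=load:t0 B=idle [load-only]
step 1: L[1]=6 C[0]=2 → dur=6, Σ=15 | A=compute:t0 B=load:t1 [load-bound]
step 2: L[2]=3 C[1]=9 → dur=9, Σ=24 | A=load:t2 B=compute:t1 [compute-bound]
step 3: L[3]=6 C[2]=3 → dur=6, Σ=30 | A=compute:t2 B=load:t3 [load-bound]
step 4: L[4]=3 C[3]=4 → dur=4, Σ=34 | A=load:t4 B=compute:t3 [compute-bound]
step 5: C[4]=8 → dur=8, Σ=42 | A=compute:t4 B=idle [compute-only]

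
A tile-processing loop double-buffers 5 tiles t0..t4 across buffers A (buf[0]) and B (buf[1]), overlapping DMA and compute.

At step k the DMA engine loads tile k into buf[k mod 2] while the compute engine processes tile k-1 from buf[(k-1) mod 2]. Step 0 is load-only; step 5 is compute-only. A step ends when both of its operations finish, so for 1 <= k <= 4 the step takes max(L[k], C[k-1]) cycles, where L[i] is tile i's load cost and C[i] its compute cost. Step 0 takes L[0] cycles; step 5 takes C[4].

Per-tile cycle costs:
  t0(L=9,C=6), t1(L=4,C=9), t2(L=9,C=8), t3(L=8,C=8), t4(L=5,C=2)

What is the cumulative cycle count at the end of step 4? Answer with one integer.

end_cycle[4] = 40

  0. 9=9c; end=9; A:t0 B:-
  1. max(4,6)=6c; end=15; A:t0 B:t1
  2. max(9,9)=9c; end=24; A:t2 B:t1
  3. max(8,8)=8c; end=32; A:t2 B:t3
  4. max(5,8)=8c; end=40; A:t4 B:t3
  5. 2=2c; end=42; A:t4 B:t3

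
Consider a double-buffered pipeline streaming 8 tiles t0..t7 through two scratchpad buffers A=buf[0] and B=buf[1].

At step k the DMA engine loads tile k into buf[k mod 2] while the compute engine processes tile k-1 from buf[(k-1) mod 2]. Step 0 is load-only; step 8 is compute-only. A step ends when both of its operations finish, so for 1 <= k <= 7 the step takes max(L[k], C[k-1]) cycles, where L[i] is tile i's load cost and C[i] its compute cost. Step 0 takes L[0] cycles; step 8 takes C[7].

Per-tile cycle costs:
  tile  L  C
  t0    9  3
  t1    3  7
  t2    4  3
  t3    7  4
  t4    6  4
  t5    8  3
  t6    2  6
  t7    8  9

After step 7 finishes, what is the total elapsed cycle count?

end_cycle[7] = 51

  0. 9=9c; end=9; A:t0 B:-
  1. max(3,3)=3c; end=12; A:t0 B:t1
  2. max(4,7)=7c; end=19; A:t2 B:t1
  3. max(7,3)=7c; end=26; A:t2 B:t3
  4. max(6,4)=6c; end=32; A:t4 B:t3
  5. max(8,4)=8c; end=40; A:t4 B:t5
  6. max(2,3)=3c; end=43; A:t6 B:t5
  7. max(8,6)=8c; end=51; A:t6 B:t7
  8. 9=9c; end=60; A:t6 B:t7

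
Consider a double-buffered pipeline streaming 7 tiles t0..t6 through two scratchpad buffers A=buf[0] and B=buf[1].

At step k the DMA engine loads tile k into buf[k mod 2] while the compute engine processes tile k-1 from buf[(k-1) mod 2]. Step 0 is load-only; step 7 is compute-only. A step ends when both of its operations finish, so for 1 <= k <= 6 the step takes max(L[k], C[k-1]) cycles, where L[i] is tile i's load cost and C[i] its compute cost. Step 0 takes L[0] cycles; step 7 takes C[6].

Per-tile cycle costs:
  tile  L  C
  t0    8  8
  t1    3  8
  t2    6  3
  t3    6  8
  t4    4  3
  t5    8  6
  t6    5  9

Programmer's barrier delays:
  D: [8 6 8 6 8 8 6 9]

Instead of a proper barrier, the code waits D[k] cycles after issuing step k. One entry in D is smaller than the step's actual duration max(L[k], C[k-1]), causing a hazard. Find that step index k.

hazard at step 1

k=0 barrier L[0]=8→8c, D[0]=8 ok
k=1 barrier max(L[1]=3,C[0]=8)→8c, D[1]=6 SHORT
k=2 barrier max(L[2]=6,C[1]=8)→8c, D[2]=8 ok
k=3 barrier max(L[3]=6,C[2]=3)→6c, D[3]=6 ok
k=4 barrier max(L[4]=4,C[3]=8)→8c, D[4]=8 ok
k=5 barrier max(L[5]=8,C[4]=3)→8c, D[5]=8 ok
k=6 barrier max(L[6]=5,C[5]=6)→6c, D[6]=6 ok
k=7 barrier C[6]=9→9c, D[7]=9 ok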